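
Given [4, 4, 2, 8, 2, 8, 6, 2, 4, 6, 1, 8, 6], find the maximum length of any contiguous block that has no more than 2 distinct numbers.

4

add 4: window [4] (1 distinct), len 1
add 4: window [4, 4] (1 distinct), len 2
add 2: window [4, 4, 2] (2 distinct), len 3
add 8: window [2, 8] (2 distinct), len 2
add 2: window [2, 8, 2] (2 distinct), len 3
add 8: window [2, 8, 2, 8] (2 distinct), len 4
add 6: window [8, 6] (2 distinct), len 2
add 2: window [6, 2] (2 distinct), len 2
add 4: window [2, 4] (2 distinct), len 2
add 6: window [4, 6] (2 distinct), len 2
add 1: window [6, 1] (2 distinct), len 2
add 8: window [1, 8] (2 distinct), len 2
add 6: window [8, 6] (2 distinct), len 2
Longest length with ≤2 distinct: 4.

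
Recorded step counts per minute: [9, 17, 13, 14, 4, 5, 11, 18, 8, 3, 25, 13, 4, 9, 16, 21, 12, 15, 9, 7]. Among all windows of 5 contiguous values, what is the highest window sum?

73

9 17 13 14 4 → sum 57
17 13 14 4 5 → sum 53
13 14 4 5 11 → sum 47
14 4 5 11 18 → sum 52
4 5 11 18 8 → sum 46
5 11 18 8 3 → sum 45
11 18 8 3 25 → sum 65
18 8 3 25 13 → sum 67
8 3 25 13 4 → sum 53
3 25 13 4 9 → sum 54
25 13 4 9 16 → sum 67
13 4 9 16 21 → sum 63
4 9 16 21 12 → sum 62
9 16 21 12 15 → sum 73
16 21 12 15 9 → sum 73
21 12 15 9 7 → sum 64
Highest of these is 73.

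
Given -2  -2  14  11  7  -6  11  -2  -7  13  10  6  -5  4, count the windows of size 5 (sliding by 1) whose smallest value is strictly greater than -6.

-2 -2 14 11 7 → min -2  > -6 ✓
-2 14 11 7 -6 → min -6
14 11 7 -6 11 → min -6
11 7 -6 11 -2 → min -6
7 -6 11 -2 -7 → min -7
-6 11 -2 -7 13 → min -7
11 -2 -7 13 10 → min -7
-2 -7 13 10 6 → min -7
-7 13 10 6 -5 → min -7
13 10 6 -5 4 → min -5  > -6 ✓
2 windows satisfy the condition.

2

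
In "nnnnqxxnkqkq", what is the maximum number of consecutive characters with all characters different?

4

add n: [n] len 1
add n (repeat n, move left end past it): [n] len 1
add n (repeat n, move left end past it): [n] len 1
add n (repeat n, move left end past it): [n] len 1
add q: [n, q] len 2
add x: [n, q, x] len 3
add x (repeat x, move left end past it): [x] len 1
add n: [x, n] len 2
add k: [x, n, k] len 3
add q: [x, n, k, q] len 4
add k (repeat k, move left end past it): [q, k] len 2
add q (repeat q, move left end past it): [k, q] len 2
Longest all-distinct length: 4.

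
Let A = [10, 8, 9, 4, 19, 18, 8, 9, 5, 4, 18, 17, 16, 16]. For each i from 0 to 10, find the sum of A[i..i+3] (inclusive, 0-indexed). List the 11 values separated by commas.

31, 40, 50, 49, 54, 40, 26, 36, 44, 55, 67

(10, 8, 9, 4) → sum 31
(8, 9, 4, 19) → sum 40
(9, 4, 19, 18) → sum 50
(4, 19, 18, 8) → sum 49
(19, 18, 8, 9) → sum 54
(18, 8, 9, 5) → sum 40
(8, 9, 5, 4) → sum 26
(9, 5, 4, 18) → sum 36
(5, 4, 18, 17) → sum 44
(4, 18, 17, 16) → sum 55
(18, 17, 16, 16) → sum 67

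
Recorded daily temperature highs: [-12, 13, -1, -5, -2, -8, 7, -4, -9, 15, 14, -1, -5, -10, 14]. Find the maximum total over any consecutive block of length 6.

27

Window sums for each of the 10 positions:
(-12, 13, -1, -5, -2, -8) → sum -15
(13, -1, -5, -2, -8, 7) → sum 4
(-1, -5, -2, -8, 7, -4) → sum -13
(-5, -2, -8, 7, -4, -9) → sum -21
(-2, -8, 7, -4, -9, 15) → sum -1
(-8, 7, -4, -9, 15, 14) → sum 15
(7, -4, -9, 15, 14, -1) → sum 22
(-4, -9, 15, 14, -1, -5) → sum 10
(-9, 15, 14, -1, -5, -10) → sum 4
(15, 14, -1, -5, -10, 14) → sum 27
Maximum of these is 27.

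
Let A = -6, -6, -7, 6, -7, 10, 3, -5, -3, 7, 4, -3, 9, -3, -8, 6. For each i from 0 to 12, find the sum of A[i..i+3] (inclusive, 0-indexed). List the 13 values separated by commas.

-13, -14, 2, 12, 1, 5, 2, 3, 5, 17, 7, -5, 4

Sliding a size-4 window across the 16 values:
-6 -6 -7 6 → sum -13
-6 -7 6 -7 → sum -14
-7 6 -7 10 → sum 2
6 -7 10 3 → sum 12
-7 10 3 -5 → sum 1
10 3 -5 -3 → sum 5
3 -5 -3 7 → sum 2
-5 -3 7 4 → sum 3
-3 7 4 -3 → sum 5
7 4 -3 9 → sum 17
4 -3 9 -3 → sum 7
-3 9 -3 -8 → sum -5
9 -3 -8 6 → sum 4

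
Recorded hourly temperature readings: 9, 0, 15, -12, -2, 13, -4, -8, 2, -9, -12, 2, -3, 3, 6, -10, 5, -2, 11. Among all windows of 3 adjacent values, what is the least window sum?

-19

9 0 15 → sum 24
0 15 -12 → sum 3
15 -12 -2 → sum 1
-12 -2 13 → sum -1
-2 13 -4 → sum 7
13 -4 -8 → sum 1
-4 -8 2 → sum -10
-8 2 -9 → sum -15
2 -9 -12 → sum -19
-9 -12 2 → sum -19
-12 2 -3 → sum -13
2 -3 3 → sum 2
-3 3 6 → sum 6
3 6 -10 → sum -1
6 -10 5 → sum 1
-10 5 -2 → sum -7
5 -2 11 → sum 14
Least of these is -19.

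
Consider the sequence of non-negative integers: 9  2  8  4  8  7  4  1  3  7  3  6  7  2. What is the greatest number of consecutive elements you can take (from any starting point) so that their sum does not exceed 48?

10

Extend to the right; shrink from the left whenever the sum exceeds 48:
add 9: [9] sum 9, len 1
add 2: [9, 2] sum 11, len 2
add 8: [9, 2, 8] sum 19, len 3
add 4: [9, 2, 8, 4] sum 23, len 4
add 8: [9, 2, 8, 4, 8] sum 31, len 5
add 7: [9, 2, 8, 4, 8, 7] sum 38, len 6
add 4: [9, 2, 8, 4, 8, 7, 4] sum 42, len 7
add 1: [9, 2, 8, 4, 8, 7, 4, 1] sum 43, len 8
add 3: [9, 2, 8, 4, 8, 7, 4, 1, 3] sum 46, len 9
add 7: [2, 8, 4, 8, 7, 4, 1, 3, 7] sum 44, len 9
add 3: [2, 8, 4, 8, 7, 4, 1, 3, 7, 3] sum 47, len 10
add 6: [4, 8, 7, 4, 1, 3, 7, 3, 6] sum 43, len 9
add 7: [8, 7, 4, 1, 3, 7, 3, 6, 7] sum 46, len 9
add 2: [8, 7, 4, 1, 3, 7, 3, 6, 7, 2] sum 48, len 10
Longest length seen: 10.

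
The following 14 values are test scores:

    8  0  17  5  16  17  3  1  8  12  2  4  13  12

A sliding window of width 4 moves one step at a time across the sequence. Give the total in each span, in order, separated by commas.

30, 38, 55, 41, 37, 29, 24, 23, 26, 31, 31

Sliding a size-4 window across the 14 values:
(8, 0, 17, 5) → sum 30
(0, 17, 5, 16) → sum 38
(17, 5, 16, 17) → sum 55
(5, 16, 17, 3) → sum 41
(16, 17, 3, 1) → sum 37
(17, 3, 1, 8) → sum 29
(3, 1, 8, 12) → sum 24
(1, 8, 12, 2) → sum 23
(8, 12, 2, 4) → sum 26
(12, 2, 4, 13) → sum 31
(2, 4, 13, 12) → sum 31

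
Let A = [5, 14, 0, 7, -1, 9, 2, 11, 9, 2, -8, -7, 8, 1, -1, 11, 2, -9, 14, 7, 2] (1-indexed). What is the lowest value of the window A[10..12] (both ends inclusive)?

Elements at indices 10..12: 2, -8, -7
min(2, -8, -7) = -8

-8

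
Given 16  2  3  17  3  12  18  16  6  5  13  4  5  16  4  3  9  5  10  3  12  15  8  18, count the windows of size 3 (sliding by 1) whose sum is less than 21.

3

[16, 2, 3] → sum 21
[2, 3, 17] → sum 22
[3, 17, 3] → sum 23
[17, 3, 12] → sum 32
[3, 12, 18] → sum 33
[12, 18, 16] → sum 46
[18, 16, 6] → sum 40
[16, 6, 5] → sum 27
[6, 5, 13] → sum 24
[5, 13, 4] → sum 22
[13, 4, 5] → sum 22
[4, 5, 16] → sum 25
[5, 16, 4] → sum 25
[16, 4, 3] → sum 23
[4, 3, 9] → sum 16  < 21 ✓
[3, 9, 5] → sum 17  < 21 ✓
[9, 5, 10] → sum 24
[5, 10, 3] → sum 18  < 21 ✓
[10, 3, 12] → sum 25
[3, 12, 15] → sum 30
[12, 15, 8] → sum 35
[15, 8, 18] → sum 41
3 windows satisfy the condition.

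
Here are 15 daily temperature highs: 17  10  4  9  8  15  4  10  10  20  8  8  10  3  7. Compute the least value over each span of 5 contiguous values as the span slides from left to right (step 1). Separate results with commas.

[17, 10, 4, 9, 8] → min 4
[10, 4, 9, 8, 15] → min 4
[4, 9, 8, 15, 4] → min 4
[9, 8, 15, 4, 10] → min 4
[8, 15, 4, 10, 10] → min 4
[15, 4, 10, 10, 20] → min 4
[4, 10, 10, 20, 8] → min 4
[10, 10, 20, 8, 8] → min 8
[10, 20, 8, 8, 10] → min 8
[20, 8, 8, 10, 3] → min 3
[8, 8, 10, 3, 7] → min 3

4, 4, 4, 4, 4, 4, 4, 8, 8, 3, 3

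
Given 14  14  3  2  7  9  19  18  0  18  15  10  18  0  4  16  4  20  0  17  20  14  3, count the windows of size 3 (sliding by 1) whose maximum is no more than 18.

14 14 3 → max 14  ≤ 18 ✓
14 3 2 → max 14  ≤ 18 ✓
3 2 7 → max 7  ≤ 18 ✓
2 7 9 → max 9  ≤ 18 ✓
7 9 19 → max 19
9 19 18 → max 19
19 18 0 → max 19
18 0 18 → max 18  ≤ 18 ✓
0 18 15 → max 18  ≤ 18 ✓
18 15 10 → max 18  ≤ 18 ✓
15 10 18 → max 18  ≤ 18 ✓
10 18 0 → max 18  ≤ 18 ✓
18 0 4 → max 18  ≤ 18 ✓
0 4 16 → max 16  ≤ 18 ✓
4 16 4 → max 16  ≤ 18 ✓
16 4 20 → max 20
4 20 0 → max 20
20 0 17 → max 20
0 17 20 → max 20
17 20 14 → max 20
20 14 3 → max 20
12 windows satisfy the condition.

12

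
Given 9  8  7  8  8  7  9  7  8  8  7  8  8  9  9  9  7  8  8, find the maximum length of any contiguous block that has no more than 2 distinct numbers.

6

[9] 1 distinct, len 1
[9, 8] 2 distinct, len 2
[8, 7] 2 distinct, len 2
[8, 7, 8] 2 distinct, len 3
[8, 7, 8, 8] 2 distinct, len 4
[8, 7, 8, 8, 7] 2 distinct, len 5
[7, 9] 2 distinct, len 2
[7, 9, 7] 2 distinct, len 3
[7, 8] 2 distinct, len 2
[7, 8, 8] 2 distinct, len 3
[7, 8, 8, 7] 2 distinct, len 4
[7, 8, 8, 7, 8] 2 distinct, len 5
[7, 8, 8, 7, 8, 8] 2 distinct, len 6
[8, 8, 9] 2 distinct, len 3
[8, 8, 9, 9] 2 distinct, len 4
[8, 8, 9, 9, 9] 2 distinct, len 5
[9, 9, 9, 7] 2 distinct, len 4
[7, 8] 2 distinct, len 2
[7, 8, 8] 2 distinct, len 3
Longest length with ≤2 distinct: 6.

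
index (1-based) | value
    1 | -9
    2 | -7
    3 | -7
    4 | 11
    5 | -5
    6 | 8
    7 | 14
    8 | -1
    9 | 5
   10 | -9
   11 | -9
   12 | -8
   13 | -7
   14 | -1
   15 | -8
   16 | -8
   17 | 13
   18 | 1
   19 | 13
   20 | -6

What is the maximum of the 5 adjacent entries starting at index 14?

13

Elements at indices 14..18: -1, -8, -8, 13, 1
max(-1, -8, -8, 13, 1) = 13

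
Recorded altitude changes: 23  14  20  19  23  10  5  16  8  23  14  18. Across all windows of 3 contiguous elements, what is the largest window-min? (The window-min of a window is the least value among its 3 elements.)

19

[23, 14, 20] → min 14
[14, 20, 19] → min 14
[20, 19, 23] → min 19
[19, 23, 10] → min 10
[23, 10, 5] → min 5
[10, 5, 16] → min 5
[5, 16, 8] → min 5
[16, 8, 23] → min 8
[8, 23, 14] → min 8
[23, 14, 18] → min 14
Largest of these is 19.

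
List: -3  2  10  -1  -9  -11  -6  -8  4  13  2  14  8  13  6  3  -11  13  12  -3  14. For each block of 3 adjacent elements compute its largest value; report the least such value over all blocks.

-6

-3 2 10 → max 10
2 10 -1 → max 10
10 -1 -9 → max 10
-1 -9 -11 → max -1
-9 -11 -6 → max -6
-11 -6 -8 → max -6
-6 -8 4 → max 4
-8 4 13 → max 13
4 13 2 → max 13
13 2 14 → max 14
2 14 8 → max 14
14 8 13 → max 14
8 13 6 → max 13
13 6 3 → max 13
6 3 -11 → max 6
3 -11 13 → max 13
-11 13 12 → max 13
13 12 -3 → max 13
12 -3 14 → max 14
Least of these is -6.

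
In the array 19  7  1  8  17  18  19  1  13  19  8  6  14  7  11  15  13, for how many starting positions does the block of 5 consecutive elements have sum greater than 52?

19 7 1 8 17 → sum 52
7 1 8 17 18 → sum 51
1 8 17 18 19 → sum 63  > 52 ✓
8 17 18 19 1 → sum 63  > 52 ✓
17 18 19 1 13 → sum 68  > 52 ✓
18 19 1 13 19 → sum 70  > 52 ✓
19 1 13 19 8 → sum 60  > 52 ✓
1 13 19 8 6 → sum 47
13 19 8 6 14 → sum 60  > 52 ✓
19 8 6 14 7 → sum 54  > 52 ✓
8 6 14 7 11 → sum 46
6 14 7 11 15 → sum 53  > 52 ✓
14 7 11 15 13 → sum 60  > 52 ✓
9 windows satisfy the condition.

9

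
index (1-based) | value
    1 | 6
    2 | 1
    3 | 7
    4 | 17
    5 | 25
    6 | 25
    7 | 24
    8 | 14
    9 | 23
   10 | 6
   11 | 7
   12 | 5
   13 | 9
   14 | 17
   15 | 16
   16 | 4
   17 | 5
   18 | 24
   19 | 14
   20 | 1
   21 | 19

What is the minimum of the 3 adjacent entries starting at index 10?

Elements at indices 10..12: 6, 7, 5
min(6, 7, 5) = 5

5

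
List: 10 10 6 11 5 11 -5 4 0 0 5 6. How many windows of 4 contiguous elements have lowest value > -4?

5

[10, 10, 6, 11] → min 6  > -4 ✓
[10, 6, 11, 5] → min 5  > -4 ✓
[6, 11, 5, 11] → min 5  > -4 ✓
[11, 5, 11, -5] → min -5
[5, 11, -5, 4] → min -5
[11, -5, 4, 0] → min -5
[-5, 4, 0, 0] → min -5
[4, 0, 0, 5] → min 0  > -4 ✓
[0, 0, 5, 6] → min 0  > -4 ✓
5 windows satisfy the condition.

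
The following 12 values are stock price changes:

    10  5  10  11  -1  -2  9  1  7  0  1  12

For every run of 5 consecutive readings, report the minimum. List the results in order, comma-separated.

10 5 10 11 -1 → min -1
5 10 11 -1 -2 → min -2
10 11 -1 -2 9 → min -2
11 -1 -2 9 1 → min -2
-1 -2 9 1 7 → min -2
-2 9 1 7 0 → min -2
9 1 7 0 1 → min 0
1 7 0 1 12 → min 0

-1, -2, -2, -2, -2, -2, 0, 0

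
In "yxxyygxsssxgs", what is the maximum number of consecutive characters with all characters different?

add y: [y] len 1
add x: [y, x] len 2
add x (repeat x, move left end past it): [x] len 1
add y: [x, y] len 2
add y (repeat y, move left end past it): [y] len 1
add g: [y, g] len 2
add x: [y, g, x] len 3
add s: [y, g, x, s] len 4
add s (repeat s, move left end past it): [s] len 1
add s (repeat s, move left end past it): [s] len 1
add x: [s, x] len 2
add g: [s, x, g] len 3
add s (repeat s, move left end past it): [x, g, s] len 3
Longest all-distinct length: 4.

4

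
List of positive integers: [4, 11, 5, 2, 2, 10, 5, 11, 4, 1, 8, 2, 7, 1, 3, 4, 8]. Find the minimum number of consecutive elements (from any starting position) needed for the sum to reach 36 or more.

Extend right; whenever the sum reaches 36, record the length and shrink from the left:
add 4: running sum 4 < 36
add 11: running sum 15 < 36
add 5: running sum 20 < 36
add 2: running sum 22 < 36
add 2: running sum 24 < 36
add 10: running sum 34 < 36
end 6: [4, 11, 5, 2, 2, 10, 5] sum 39, len 7
end 7: [11, 5, 2, 2, 10, 5, 11] sum 46, len 7
end 8: [5, 2, 2, 10, 5, 11, 4] sum 39, len 7
end 9: [5, 2, 2, 10, 5, 11, 4, 1] sum 40, len 8
end 10: [10, 5, 11, 4, 1, 8] sum 39, len 6
end 11: [10, 5, 11, 4, 1, 8, 2] sum 41, len 7
end 12: [5, 11, 4, 1, 8, 2, 7] sum 38, len 7
end 13: [5, 11, 4, 1, 8, 2, 7, 1] sum 39, len 8
end 14: [11, 4, 1, 8, 2, 7, 1, 3] sum 37, len 8
end 15: [11, 4, 1, 8, 2, 7, 1, 3, 4] sum 41, len 9
end 16: [4, 1, 8, 2, 7, 1, 3, 4, 8] sum 38, len 9
Shortest qualifying length: 6.

6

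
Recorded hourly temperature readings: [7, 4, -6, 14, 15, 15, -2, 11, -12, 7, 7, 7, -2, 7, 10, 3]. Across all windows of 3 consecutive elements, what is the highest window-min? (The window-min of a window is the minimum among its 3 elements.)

7 4 -6 → min -6
4 -6 14 → min -6
-6 14 15 → min -6
14 15 15 → min 14
15 15 -2 → min -2
15 -2 11 → min -2
-2 11 -12 → min -12
11 -12 7 → min -12
-12 7 7 → min -12
7 7 7 → min 7
7 7 -2 → min -2
7 -2 7 → min -2
-2 7 10 → min -2
7 10 3 → min 3
Highest of these is 14.

14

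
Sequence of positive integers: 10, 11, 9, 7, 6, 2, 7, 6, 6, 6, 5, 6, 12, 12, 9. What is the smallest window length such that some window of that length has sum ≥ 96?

14

add 10: running sum 10 < 96
add 11: running sum 21 < 96
add 9: running sum 30 < 96
add 7: running sum 37 < 96
add 6: running sum 43 < 96
add 2: running sum 45 < 96
add 7: running sum 52 < 96
add 6: running sum 58 < 96
add 6: running sum 64 < 96
add 6: running sum 70 < 96
add 5: running sum 75 < 96
add 6: running sum 81 < 96
add 12: running sum 93 < 96
add 12: shortest ending here [10, 11, 9, 7, 6, 2, 7, 6, 6, 6, 5, 6, 12, 12] sum 105, len 14
add 9: shortest ending here [11, 9, 7, 6, 2, 7, 6, 6, 6, 5, 6, 12, 12, 9] sum 104, len 14
Shortest qualifying length: 14.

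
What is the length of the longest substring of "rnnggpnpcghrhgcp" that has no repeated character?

6

add r: [r] len 1
add n: [r, n] len 2
add n (repeat n, move left end past it): [n] len 1
add g: [n, g] len 2
add g (repeat g, move left end past it): [g] len 1
add p: [g, p] len 2
add n: [g, p, n] len 3
add p (repeat p, move left end past it): [n, p] len 2
add c: [n, p, c] len 3
add g: [n, p, c, g] len 4
add h: [n, p, c, g, h] len 5
add r: [n, p, c, g, h, r] len 6
add h (repeat h, move left end past it): [r, h] len 2
add g: [r, h, g] len 3
add c: [r, h, g, c] len 4
add p: [r, h, g, c, p] len 5
Longest all-distinct length: 6.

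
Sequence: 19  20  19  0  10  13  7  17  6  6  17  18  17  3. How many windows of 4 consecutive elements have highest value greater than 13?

[19, 20, 19, 0] → max 20  > 13 ✓
[20, 19, 0, 10] → max 20  > 13 ✓
[19, 0, 10, 13] → max 19  > 13 ✓
[0, 10, 13, 7] → max 13
[10, 13, 7, 17] → max 17  > 13 ✓
[13, 7, 17, 6] → max 17  > 13 ✓
[7, 17, 6, 6] → max 17  > 13 ✓
[17, 6, 6, 17] → max 17  > 13 ✓
[6, 6, 17, 18] → max 18  > 13 ✓
[6, 17, 18, 17] → max 18  > 13 ✓
[17, 18, 17, 3] → max 18  > 13 ✓
10 windows satisfy the condition.

10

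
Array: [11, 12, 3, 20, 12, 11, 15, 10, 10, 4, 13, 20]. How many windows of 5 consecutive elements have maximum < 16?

(11, 12, 3, 20, 12) → max 20
(12, 3, 20, 12, 11) → max 20
(3, 20, 12, 11, 15) → max 20
(20, 12, 11, 15, 10) → max 20
(12, 11, 15, 10, 10) → max 15  < 16 ✓
(11, 15, 10, 10, 4) → max 15  < 16 ✓
(15, 10, 10, 4, 13) → max 15  < 16 ✓
(10, 10, 4, 13, 20) → max 20
3 windows satisfy the condition.

3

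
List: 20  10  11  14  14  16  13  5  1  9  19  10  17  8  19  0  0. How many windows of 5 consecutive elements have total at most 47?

4

20 10 11 14 14 → sum 69
10 11 14 14 16 → sum 65
11 14 14 16 13 → sum 68
14 14 16 13 5 → sum 62
14 16 13 5 1 → sum 49
16 13 5 1 9 → sum 44  ≤ 47 ✓
13 5 1 9 19 → sum 47  ≤ 47 ✓
5 1 9 19 10 → sum 44  ≤ 47 ✓
1 9 19 10 17 → sum 56
9 19 10 17 8 → sum 63
19 10 17 8 19 → sum 73
10 17 8 19 0 → sum 54
17 8 19 0 0 → sum 44  ≤ 47 ✓
4 windows satisfy the condition.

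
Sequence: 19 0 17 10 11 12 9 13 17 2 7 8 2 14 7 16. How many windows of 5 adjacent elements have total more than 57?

2

19 0 17 10 11 → sum 57
0 17 10 11 12 → sum 50
17 10 11 12 9 → sum 59  > 57 ✓
10 11 12 9 13 → sum 55
11 12 9 13 17 → sum 62  > 57 ✓
12 9 13 17 2 → sum 53
9 13 17 2 7 → sum 48
13 17 2 7 8 → sum 47
17 2 7 8 2 → sum 36
2 7 8 2 14 → sum 33
7 8 2 14 7 → sum 38
8 2 14 7 16 → sum 47
2 windows satisfy the condition.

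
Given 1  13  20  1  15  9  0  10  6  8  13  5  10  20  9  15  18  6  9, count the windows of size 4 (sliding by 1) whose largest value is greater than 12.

14

1 13 20 1 → max 20  > 12 ✓
13 20 1 15 → max 20  > 12 ✓
20 1 15 9 → max 20  > 12 ✓
1 15 9 0 → max 15  > 12 ✓
15 9 0 10 → max 15  > 12 ✓
9 0 10 6 → max 10
0 10 6 8 → max 10
10 6 8 13 → max 13  > 12 ✓
6 8 13 5 → max 13  > 12 ✓
8 13 5 10 → max 13  > 12 ✓
13 5 10 20 → max 20  > 12 ✓
5 10 20 9 → max 20  > 12 ✓
10 20 9 15 → max 20  > 12 ✓
20 9 15 18 → max 20  > 12 ✓
9 15 18 6 → max 18  > 12 ✓
15 18 6 9 → max 18  > 12 ✓
14 windows satisfy the condition.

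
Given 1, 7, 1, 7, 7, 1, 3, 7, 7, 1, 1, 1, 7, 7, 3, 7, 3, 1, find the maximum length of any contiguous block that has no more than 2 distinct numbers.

7

Extend right; when distinct count exceeds 2, shrink from the left:
add 1: window [1] (1 distinct), len 1
add 7: window [1, 7] (2 distinct), len 2
add 1: window [1, 7, 1] (2 distinct), len 3
add 7: window [1, 7, 1, 7] (2 distinct), len 4
add 7: window [1, 7, 1, 7, 7] (2 distinct), len 5
add 1: window [1, 7, 1, 7, 7, 1] (2 distinct), len 6
add 3: window [1, 3] (2 distinct), len 2
add 7: window [3, 7] (2 distinct), len 2
add 7: window [3, 7, 7] (2 distinct), len 3
add 1: window [7, 7, 1] (2 distinct), len 3
add 1: window [7, 7, 1, 1] (2 distinct), len 4
add 1: window [7, 7, 1, 1, 1] (2 distinct), len 5
add 7: window [7, 7, 1, 1, 1, 7] (2 distinct), len 6
add 7: window [7, 7, 1, 1, 1, 7, 7] (2 distinct), len 7
add 3: window [7, 7, 3] (2 distinct), len 3
add 7: window [7, 7, 3, 7] (2 distinct), len 4
add 3: window [7, 7, 3, 7, 3] (2 distinct), len 5
add 1: window [3, 1] (2 distinct), len 2
Longest length with ≤2 distinct: 7.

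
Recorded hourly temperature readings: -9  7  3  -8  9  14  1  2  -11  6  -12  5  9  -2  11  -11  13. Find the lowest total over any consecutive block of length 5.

[-9, 7, 3, -8, 9] → sum 2
[7, 3, -8, 9, 14] → sum 25
[3, -8, 9, 14, 1] → sum 19
[-8, 9, 14, 1, 2] → sum 18
[9, 14, 1, 2, -11] → sum 15
[14, 1, 2, -11, 6] → sum 12
[1, 2, -11, 6, -12] → sum -14
[2, -11, 6, -12, 5] → sum -10
[-11, 6, -12, 5, 9] → sum -3
[6, -12, 5, 9, -2] → sum 6
[-12, 5, 9, -2, 11] → sum 11
[5, 9, -2, 11, -11] → sum 12
[9, -2, 11, -11, 13] → sum 20
Lowest of these is -14.

-14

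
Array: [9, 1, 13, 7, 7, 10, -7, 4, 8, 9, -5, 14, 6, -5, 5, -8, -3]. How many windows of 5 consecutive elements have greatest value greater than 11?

8

9 1 13 7 7 → max 13  > 11 ✓
1 13 7 7 10 → max 13  > 11 ✓
13 7 7 10 -7 → max 13  > 11 ✓
7 7 10 -7 4 → max 10
7 10 -7 4 8 → max 10
10 -7 4 8 9 → max 10
-7 4 8 9 -5 → max 9
4 8 9 -5 14 → max 14  > 11 ✓
8 9 -5 14 6 → max 14  > 11 ✓
9 -5 14 6 -5 → max 14  > 11 ✓
-5 14 6 -5 5 → max 14  > 11 ✓
14 6 -5 5 -8 → max 14  > 11 ✓
6 -5 5 -8 -3 → max 6
8 windows satisfy the condition.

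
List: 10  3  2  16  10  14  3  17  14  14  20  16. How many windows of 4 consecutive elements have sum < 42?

2

10 3 2 16 → sum 31  < 42 ✓
3 2 16 10 → sum 31  < 42 ✓
2 16 10 14 → sum 42
16 10 14 3 → sum 43
10 14 3 17 → sum 44
14 3 17 14 → sum 48
3 17 14 14 → sum 48
17 14 14 20 → sum 65
14 14 20 16 → sum 64
2 windows satisfy the condition.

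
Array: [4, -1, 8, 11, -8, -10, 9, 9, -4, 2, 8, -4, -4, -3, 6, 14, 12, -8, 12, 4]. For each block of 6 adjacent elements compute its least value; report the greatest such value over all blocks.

Each size-6 window and its min:
(4, -1, 8, 11, -8, -10) → min -10
(-1, 8, 11, -8, -10, 9) → min -10
(8, 11, -8, -10, 9, 9) → min -10
(11, -8, -10, 9, 9, -4) → min -10
(-8, -10, 9, 9, -4, 2) → min -10
(-10, 9, 9, -4, 2, 8) → min -10
(9, 9, -4, 2, 8, -4) → min -4
(9, -4, 2, 8, -4, -4) → min -4
(-4, 2, 8, -4, -4, -3) → min -4
(2, 8, -4, -4, -3, 6) → min -4
(8, -4, -4, -3, 6, 14) → min -4
(-4, -4, -3, 6, 14, 12) → min -4
(-4, -3, 6, 14, 12, -8) → min -8
(-3, 6, 14, 12, -8, 12) → min -8
(6, 14, 12, -8, 12, 4) → min -8
Greatest of these is -4.

-4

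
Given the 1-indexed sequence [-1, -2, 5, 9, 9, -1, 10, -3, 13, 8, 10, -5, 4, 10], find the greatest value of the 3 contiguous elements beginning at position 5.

10

Elements at indices 5..7: 9, -1, 10
max(9, -1, 10) = 10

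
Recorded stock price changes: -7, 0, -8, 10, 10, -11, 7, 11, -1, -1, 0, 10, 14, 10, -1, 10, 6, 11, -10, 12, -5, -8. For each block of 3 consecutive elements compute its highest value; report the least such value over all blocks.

0

[-7, 0, -8] → max 0
[0, -8, 10] → max 10
[-8, 10, 10] → max 10
[10, 10, -11] → max 10
[10, -11, 7] → max 10
[-11, 7, 11] → max 11
[7, 11, -1] → max 11
[11, -1, -1] → max 11
[-1, -1, 0] → max 0
[-1, 0, 10] → max 10
[0, 10, 14] → max 14
[10, 14, 10] → max 14
[14, 10, -1] → max 14
[10, -1, 10] → max 10
[-1, 10, 6] → max 10
[10, 6, 11] → max 11
[6, 11, -10] → max 11
[11, -10, 12] → max 12
[-10, 12, -5] → max 12
[12, -5, -8] → max 12
Least of these is 0.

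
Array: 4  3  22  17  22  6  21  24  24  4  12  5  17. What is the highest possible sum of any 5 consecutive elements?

4 3 22 17 22 → sum 68
3 22 17 22 6 → sum 70
22 17 22 6 21 → sum 88
17 22 6 21 24 → sum 90
22 6 21 24 24 → sum 97
6 21 24 24 4 → sum 79
21 24 24 4 12 → sum 85
24 24 4 12 5 → sum 69
24 4 12 5 17 → sum 62
Highest of these is 97.

97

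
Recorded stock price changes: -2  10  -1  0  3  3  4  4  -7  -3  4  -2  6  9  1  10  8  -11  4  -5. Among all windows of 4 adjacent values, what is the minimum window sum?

-8

Window sums for each of the 17 positions:
-2 10 -1 0 → sum 7
10 -1 0 3 → sum 12
-1 0 3 3 → sum 5
0 3 3 4 → sum 10
3 3 4 4 → sum 14
3 4 4 -7 → sum 4
4 4 -7 -3 → sum -2
4 -7 -3 4 → sum -2
-7 -3 4 -2 → sum -8
-3 4 -2 6 → sum 5
4 -2 6 9 → sum 17
-2 6 9 1 → sum 14
6 9 1 10 → sum 26
9 1 10 8 → sum 28
1 10 8 -11 → sum 8
10 8 -11 4 → sum 11
8 -11 4 -5 → sum -4
Minimum of these is -8.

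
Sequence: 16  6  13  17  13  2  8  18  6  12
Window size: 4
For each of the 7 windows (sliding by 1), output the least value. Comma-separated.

6, 6, 2, 2, 2, 2, 6

16 6 13 17 → min 6
6 13 17 13 → min 6
13 17 13 2 → min 2
17 13 2 8 → min 2
13 2 8 18 → min 2
2 8 18 6 → min 2
8 18 6 12 → min 6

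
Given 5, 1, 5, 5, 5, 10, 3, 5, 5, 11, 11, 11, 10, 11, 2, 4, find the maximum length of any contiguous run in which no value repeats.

4

[5] len 1
[5, 1] len 2
[1, 5] len 2
[5] len 1
[5] len 1
[5, 10] len 2
[5, 10, 3] len 3
[10, 3, 5] len 3
[5] len 1
[5, 11] len 2
[11] len 1
[11] len 1
[11, 10] len 2
[10, 11] len 2
[10, 11, 2] len 3
[10, 11, 2, 4] len 4
Longest all-distinct length: 4.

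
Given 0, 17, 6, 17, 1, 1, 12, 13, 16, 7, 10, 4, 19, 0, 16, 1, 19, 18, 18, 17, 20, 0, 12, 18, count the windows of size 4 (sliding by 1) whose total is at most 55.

18

0 17 6 17 → sum 40  ≤ 55 ✓
17 6 17 1 → sum 41  ≤ 55 ✓
6 17 1 1 → sum 25  ≤ 55 ✓
17 1 1 12 → sum 31  ≤ 55 ✓
1 1 12 13 → sum 27  ≤ 55 ✓
1 12 13 16 → sum 42  ≤ 55 ✓
12 13 16 7 → sum 48  ≤ 55 ✓
13 16 7 10 → sum 46  ≤ 55 ✓
16 7 10 4 → sum 37  ≤ 55 ✓
7 10 4 19 → sum 40  ≤ 55 ✓
10 4 19 0 → sum 33  ≤ 55 ✓
4 19 0 16 → sum 39  ≤ 55 ✓
19 0 16 1 → sum 36  ≤ 55 ✓
0 16 1 19 → sum 36  ≤ 55 ✓
16 1 19 18 → sum 54  ≤ 55 ✓
1 19 18 18 → sum 56
19 18 18 17 → sum 72
18 18 17 20 → sum 73
18 17 20 0 → sum 55  ≤ 55 ✓
17 20 0 12 → sum 49  ≤ 55 ✓
20 0 12 18 → sum 50  ≤ 55 ✓
18 windows satisfy the condition.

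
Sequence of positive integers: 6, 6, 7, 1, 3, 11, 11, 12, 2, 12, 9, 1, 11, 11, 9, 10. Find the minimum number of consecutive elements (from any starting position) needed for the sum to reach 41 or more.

4

Extend right; whenever the sum reaches 41, record the length and shrink from the left:
add 6: running sum 6 < 41
add 6: running sum 12 < 41
add 7: running sum 19 < 41
add 1: running sum 20 < 41
add 3: running sum 23 < 41
add 11: running sum 34 < 41
end 6: [6, 6, 7, 1, 3, 11, 11] sum 45, len 7
end 7: [7, 1, 3, 11, 11, 12] sum 45, len 6
end 8: [7, 1, 3, 11, 11, 12, 2] sum 47, len 7
end 9: [11, 11, 12, 2, 12] sum 48, len 5
end 10: [11, 12, 2, 12, 9] sum 46, len 5
end 11: [11, 12, 2, 12, 9, 1] sum 47, len 6
end 12: [12, 2, 12, 9, 1, 11] sum 47, len 6
end 13: [12, 9, 1, 11, 11] sum 44, len 5
end 14: [9, 1, 11, 11, 9] sum 41, len 5
end 15: [11, 11, 9, 10] sum 41, len 4
Shortest qualifying length: 4.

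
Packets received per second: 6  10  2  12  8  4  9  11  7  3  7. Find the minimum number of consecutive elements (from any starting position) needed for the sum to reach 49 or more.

6

Extend right; whenever the sum reaches 49, record the length and shrink from the left:
add 6: running sum 6 < 49
add 10: running sum 16 < 49
add 2: running sum 18 < 49
add 12: running sum 30 < 49
add 8: running sum 38 < 49
add 4: running sum 42 < 49
end 6: [6, 10, 2, 12, 8, 4, 9] sum 51, len 7
end 7: [10, 2, 12, 8, 4, 9, 11] sum 56, len 7
end 8: [12, 8, 4, 9, 11, 7] sum 51, len 6
end 9: [12, 8, 4, 9, 11, 7, 3] sum 54, len 7
end 10: [8, 4, 9, 11, 7, 3, 7] sum 49, len 7
Shortest qualifying length: 6.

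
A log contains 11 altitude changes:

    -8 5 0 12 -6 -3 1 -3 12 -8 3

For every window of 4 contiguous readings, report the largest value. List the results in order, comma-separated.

12, 12, 12, 12, 1, 12, 12, 12

Sliding a size-4 window across the 11 values:
[-8, 5, 0, 12] → max 12
[5, 0, 12, -6] → max 12
[0, 12, -6, -3] → max 12
[12, -6, -3, 1] → max 12
[-6, -3, 1, -3] → max 1
[-3, 1, -3, 12] → max 12
[1, -3, 12, -8] → max 12
[-3, 12, -8, 3] → max 12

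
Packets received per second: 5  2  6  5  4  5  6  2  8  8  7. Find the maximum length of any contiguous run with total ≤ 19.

4

[5] sum 5 len 1
[5, 2] sum 7 len 2
[5, 2, 6] sum 13 len 3
[5, 2, 6, 5] sum 18 len 4
[2, 6, 5, 4] sum 17 len 4
[5, 4, 5] sum 14 len 3
[4, 5, 6] sum 15 len 3
[4, 5, 6, 2] sum 17 len 4
[6, 2, 8] sum 16 len 3
[2, 8, 8] sum 18 len 3
[8, 7] sum 15 len 2
Longest length seen: 4.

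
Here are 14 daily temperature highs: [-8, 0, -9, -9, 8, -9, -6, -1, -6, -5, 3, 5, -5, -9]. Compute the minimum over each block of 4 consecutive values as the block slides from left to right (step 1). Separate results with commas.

-9, -9, -9, -9, -9, -9, -6, -6, -6, -5, -9

(-8, 0, -9, -9) → min -9
(0, -9, -9, 8) → min -9
(-9, -9, 8, -9) → min -9
(-9, 8, -9, -6) → min -9
(8, -9, -6, -1) → min -9
(-9, -6, -1, -6) → min -9
(-6, -1, -6, -5) → min -6
(-1, -6, -5, 3) → min -6
(-6, -5, 3, 5) → min -6
(-5, 3, 5, -5) → min -5
(3, 5, -5, -9) → min -9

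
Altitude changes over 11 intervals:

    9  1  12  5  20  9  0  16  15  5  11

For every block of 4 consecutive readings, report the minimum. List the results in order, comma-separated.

[9, 1, 12, 5] → min 1
[1, 12, 5, 20] → min 1
[12, 5, 20, 9] → min 5
[5, 20, 9, 0] → min 0
[20, 9, 0, 16] → min 0
[9, 0, 16, 15] → min 0
[0, 16, 15, 5] → min 0
[16, 15, 5, 11] → min 5

1, 1, 5, 0, 0, 0, 0, 5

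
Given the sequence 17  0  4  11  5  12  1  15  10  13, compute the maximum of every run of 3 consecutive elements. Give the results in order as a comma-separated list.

17, 11, 11, 12, 12, 15, 15, 15

(17, 0, 4) → max 17
(0, 4, 11) → max 11
(4, 11, 5) → max 11
(11, 5, 12) → max 12
(5, 12, 1) → max 12
(12, 1, 15) → max 15
(1, 15, 10) → max 15
(15, 10, 13) → max 15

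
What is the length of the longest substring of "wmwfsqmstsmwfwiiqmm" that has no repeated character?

[w] len 1
[w, m] len 2
[m, w] len 2
[m, w, f] len 3
[m, w, f, s] len 4
[m, w, f, s, q] len 5
[w, f, s, q, m] len 5
[q, m, s] len 3
[q, m, s, t] len 4
[t, s] len 2
[t, s, m] len 3
[t, s, m, w] len 4
[t, s, m, w, f] len 5
[f, w] len 2
[f, w, i] len 3
[i] len 1
[i, q] len 2
[i, q, m] len 3
[m] len 1
Longest all-distinct length: 5.

5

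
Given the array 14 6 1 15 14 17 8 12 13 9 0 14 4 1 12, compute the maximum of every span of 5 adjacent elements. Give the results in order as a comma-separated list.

15, 17, 17, 17, 17, 17, 13, 14, 14, 14, 14

[14, 6, 1, 15, 14] → max 15
[6, 1, 15, 14, 17] → max 17
[1, 15, 14, 17, 8] → max 17
[15, 14, 17, 8, 12] → max 17
[14, 17, 8, 12, 13] → max 17
[17, 8, 12, 13, 9] → max 17
[8, 12, 13, 9, 0] → max 13
[12, 13, 9, 0, 14] → max 14
[13, 9, 0, 14, 4] → max 14
[9, 0, 14, 4, 1] → max 14
[0, 14, 4, 1, 12] → max 14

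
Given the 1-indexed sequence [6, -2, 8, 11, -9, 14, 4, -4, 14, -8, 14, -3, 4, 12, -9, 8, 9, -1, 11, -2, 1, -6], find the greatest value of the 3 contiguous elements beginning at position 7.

Elements at indices 7..9: 4, -4, 14
max(4, -4, 14) = 14

14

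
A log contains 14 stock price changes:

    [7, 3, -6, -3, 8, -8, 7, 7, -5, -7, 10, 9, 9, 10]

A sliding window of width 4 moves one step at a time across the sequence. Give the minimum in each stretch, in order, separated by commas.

-6, -6, -8, -8, -8, -8, -7, -7, -7, -7, 9

(7, 3, -6, -3) → min -6
(3, -6, -3, 8) → min -6
(-6, -3, 8, -8) → min -8
(-3, 8, -8, 7) → min -8
(8, -8, 7, 7) → min -8
(-8, 7, 7, -5) → min -8
(7, 7, -5, -7) → min -7
(7, -5, -7, 10) → min -7
(-5, -7, 10, 9) → min -7
(-7, 10, 9, 9) → min -7
(10, 9, 9, 10) → min 9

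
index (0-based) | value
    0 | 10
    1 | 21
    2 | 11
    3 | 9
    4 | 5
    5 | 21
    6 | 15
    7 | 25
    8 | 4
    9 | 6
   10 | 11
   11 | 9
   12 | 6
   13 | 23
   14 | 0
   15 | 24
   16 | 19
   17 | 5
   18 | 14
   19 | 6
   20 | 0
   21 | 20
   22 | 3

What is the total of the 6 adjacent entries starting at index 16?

64

Elements at indices 16..21: 19, 5, 14, 6, 0, 20
sum(19, 5, 14, 6, 0, 20) = 64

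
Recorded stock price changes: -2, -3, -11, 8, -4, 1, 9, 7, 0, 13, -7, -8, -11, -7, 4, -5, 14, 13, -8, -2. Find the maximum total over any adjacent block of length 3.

[-2, -3, -11] → sum -16
[-3, -11, 8] → sum -6
[-11, 8, -4] → sum -7
[8, -4, 1] → sum 5
[-4, 1, 9] → sum 6
[1, 9, 7] → sum 17
[9, 7, 0] → sum 16
[7, 0, 13] → sum 20
[0, 13, -7] → sum 6
[13, -7, -8] → sum -2
[-7, -8, -11] → sum -26
[-8, -11, -7] → sum -26
[-11, -7, 4] → sum -14
[-7, 4, -5] → sum -8
[4, -5, 14] → sum 13
[-5, 14, 13] → sum 22
[14, 13, -8] → sum 19
[13, -8, -2] → sum 3
Maximum of these is 22.

22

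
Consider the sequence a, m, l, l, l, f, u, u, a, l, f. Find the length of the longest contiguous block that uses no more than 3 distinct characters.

Extend right; when distinct count exceeds 3, shrink from the left:
[a] 1 distinct, len 1
[a, m] 2 distinct, len 2
[a, m, l] 3 distinct, len 3
[a, m, l, l] 3 distinct, len 4
[a, m, l, l, l] 3 distinct, len 5
[m, l, l, l, f] 3 distinct, len 5
[l, l, l, f, u] 3 distinct, len 5
[l, l, l, f, u, u] 3 distinct, len 6
[f, u, u, a] 3 distinct, len 4
[u, u, a, l] 3 distinct, len 4
[a, l, f] 3 distinct, len 3
Longest length with ≤3 distinct: 6.

6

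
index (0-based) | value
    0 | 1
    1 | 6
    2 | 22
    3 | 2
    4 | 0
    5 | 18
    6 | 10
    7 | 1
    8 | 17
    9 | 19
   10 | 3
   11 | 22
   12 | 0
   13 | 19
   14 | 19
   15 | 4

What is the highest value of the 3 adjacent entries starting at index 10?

22

Elements at indices 10..12: 3, 22, 0
max(3, 22, 0) = 22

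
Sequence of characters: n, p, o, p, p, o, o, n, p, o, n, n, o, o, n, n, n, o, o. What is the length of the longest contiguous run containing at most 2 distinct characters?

10

add n: window [n] (1 distinct), len 1
add p: window [n, p] (2 distinct), len 2
add o: window [p, o] (2 distinct), len 2
add p: window [p, o, p] (2 distinct), len 3
add p: window [p, o, p, p] (2 distinct), len 4
add o: window [p, o, p, p, o] (2 distinct), len 5
add o: window [p, o, p, p, o, o] (2 distinct), len 6
add n: window [o, o, n] (2 distinct), len 3
add p: window [n, p] (2 distinct), len 2
add o: window [p, o] (2 distinct), len 2
add n: window [o, n] (2 distinct), len 2
add n: window [o, n, n] (2 distinct), len 3
add o: window [o, n, n, o] (2 distinct), len 4
add o: window [o, n, n, o, o] (2 distinct), len 5
add n: window [o, n, n, o, o, n] (2 distinct), len 6
add n: window [o, n, n, o, o, n, n] (2 distinct), len 7
add n: window [o, n, n, o, o, n, n, n] (2 distinct), len 8
add o: window [o, n, n, o, o, n, n, n, o] (2 distinct), len 9
add o: window [o, n, n, o, o, n, n, n, o, o] (2 distinct), len 10
Longest length with ≤2 distinct: 10.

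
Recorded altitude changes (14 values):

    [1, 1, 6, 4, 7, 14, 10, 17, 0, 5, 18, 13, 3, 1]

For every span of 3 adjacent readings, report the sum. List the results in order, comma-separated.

8, 11, 17, 25, 31, 41, 27, 22, 23, 36, 34, 17

1 1 6 → sum 8
1 6 4 → sum 11
6 4 7 → sum 17
4 7 14 → sum 25
7 14 10 → sum 31
14 10 17 → sum 41
10 17 0 → sum 27
17 0 5 → sum 22
0 5 18 → sum 23
5 18 13 → sum 36
18 13 3 → sum 34
13 3 1 → sum 17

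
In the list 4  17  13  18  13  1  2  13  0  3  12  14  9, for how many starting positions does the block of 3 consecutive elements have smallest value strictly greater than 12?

2

(4, 17, 13) → min 4
(17, 13, 18) → min 13  > 12 ✓
(13, 18, 13) → min 13  > 12 ✓
(18, 13, 1) → min 1
(13, 1, 2) → min 1
(1, 2, 13) → min 1
(2, 13, 0) → min 0
(13, 0, 3) → min 0
(0, 3, 12) → min 0
(3, 12, 14) → min 3
(12, 14, 9) → min 9
2 windows satisfy the condition.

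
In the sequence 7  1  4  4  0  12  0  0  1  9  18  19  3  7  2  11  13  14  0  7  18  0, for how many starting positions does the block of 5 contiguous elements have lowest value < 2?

[7, 1, 4, 4, 0] → min 0  < 2 ✓
[1, 4, 4, 0, 12] → min 0  < 2 ✓
[4, 4, 0, 12, 0] → min 0  < 2 ✓
[4, 0, 12, 0, 0] → min 0  < 2 ✓
[0, 12, 0, 0, 1] → min 0  < 2 ✓
[12, 0, 0, 1, 9] → min 0  < 2 ✓
[0, 0, 1, 9, 18] → min 0  < 2 ✓
[0, 1, 9, 18, 19] → min 0  < 2 ✓
[1, 9, 18, 19, 3] → min 1  < 2 ✓
[9, 18, 19, 3, 7] → min 3
[18, 19, 3, 7, 2] → min 2
[19, 3, 7, 2, 11] → min 2
[3, 7, 2, 11, 13] → min 2
[7, 2, 11, 13, 14] → min 2
[2, 11, 13, 14, 0] → min 0  < 2 ✓
[11, 13, 14, 0, 7] → min 0  < 2 ✓
[13, 14, 0, 7, 18] → min 0  < 2 ✓
[14, 0, 7, 18, 0] → min 0  < 2 ✓
13 windows satisfy the condition.

13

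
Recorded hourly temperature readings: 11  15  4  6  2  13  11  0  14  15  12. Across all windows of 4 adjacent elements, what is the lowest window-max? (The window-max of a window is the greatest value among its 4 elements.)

13

Each size-4 window and its max:
[11, 15, 4, 6] → max 15
[15, 4, 6, 2] → max 15
[4, 6, 2, 13] → max 13
[6, 2, 13, 11] → max 13
[2, 13, 11, 0] → max 13
[13, 11, 0, 14] → max 14
[11, 0, 14, 15] → max 15
[0, 14, 15, 12] → max 15
Lowest of these is 13.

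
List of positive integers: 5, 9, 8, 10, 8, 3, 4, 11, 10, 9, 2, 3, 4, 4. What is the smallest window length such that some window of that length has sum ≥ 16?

2

add 5: running sum 5 < 16
add 9: running sum 14 < 16
add 8: shortest ending here [9, 8] sum 17, len 2
add 10: shortest ending here [8, 10] sum 18, len 2
add 8: shortest ending here [10, 8] sum 18, len 2
add 3: shortest ending here [10, 8, 3] sum 21, len 3
add 4: shortest ending here [10, 8, 3, 4] sum 25, len 4
add 11: shortest ending here [3, 4, 11] sum 18, len 3
add 10: shortest ending here [11, 10] sum 21, len 2
add 9: shortest ending here [10, 9] sum 19, len 2
add 2: shortest ending here [10, 9, 2] sum 21, len 3
add 3: shortest ending here [10, 9, 2, 3] sum 24, len 4
add 4: shortest ending here [9, 2, 3, 4] sum 18, len 4
add 4: shortest ending here [9, 2, 3, 4, 4] sum 22, len 5
Shortest qualifying length: 2.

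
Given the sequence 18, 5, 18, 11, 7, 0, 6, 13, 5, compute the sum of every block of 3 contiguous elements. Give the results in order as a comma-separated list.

(18, 5, 18) → sum 41
(5, 18, 11) → sum 34
(18, 11, 7) → sum 36
(11, 7, 0) → sum 18
(7, 0, 6) → sum 13
(0, 6, 13) → sum 19
(6, 13, 5) → sum 24

41, 34, 36, 18, 13, 19, 24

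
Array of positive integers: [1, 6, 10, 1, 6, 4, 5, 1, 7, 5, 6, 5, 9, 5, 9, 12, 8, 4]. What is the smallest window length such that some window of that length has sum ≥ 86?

14

add 1: running sum 1 < 86
add 6: running sum 7 < 86
add 10: running sum 17 < 86
add 1: running sum 18 < 86
add 6: running sum 24 < 86
add 4: running sum 28 < 86
add 5: running sum 33 < 86
add 1: running sum 34 < 86
add 7: running sum 41 < 86
add 5: running sum 46 < 86
add 6: running sum 52 < 86
add 5: running sum 57 < 86
add 9: running sum 66 < 86
add 5: running sum 71 < 86
add 9: running sum 80 < 86
end 15: [6, 10, 1, 6, 4, 5, 1, 7, 5, 6, 5, 9, 5, 9, 12] sum 91, len 15
end 16: [10, 1, 6, 4, 5, 1, 7, 5, 6, 5, 9, 5, 9, 12, 8] sum 93, len 15
end 17: [6, 4, 5, 1, 7, 5, 6, 5, 9, 5, 9, 12, 8, 4] sum 86, len 14
Shortest qualifying length: 14.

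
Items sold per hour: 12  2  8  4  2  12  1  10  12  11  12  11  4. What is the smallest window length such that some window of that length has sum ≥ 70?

Extend right; whenever the sum reaches 70, record the length and shrink from the left:
add 12: running sum 12 < 70
add 2: running sum 14 < 70
add 8: running sum 22 < 70
add 4: running sum 26 < 70
add 2: running sum 28 < 70
add 12: running sum 40 < 70
add 1: running sum 41 < 70
add 10: running sum 51 < 70
add 12: running sum 63 < 70
add 11: shortest ending here [12, 2, 8, 4, 2, 12, 1, 10, 12, 11] sum 74, len 10
add 12: shortest ending here [8, 4, 2, 12, 1, 10, 12, 11, 12] sum 72, len 9
add 11: shortest ending here [2, 12, 1, 10, 12, 11, 12, 11] sum 71, len 8
add 4: shortest ending here [12, 1, 10, 12, 11, 12, 11, 4] sum 73, len 8
Shortest qualifying length: 8.

8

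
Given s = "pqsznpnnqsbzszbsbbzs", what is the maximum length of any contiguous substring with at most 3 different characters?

Extend right; when distinct count exceeds 3, shrink from the left:
[p] 1 distinct, len 1
[p, q] 2 distinct, len 2
[p, q, s] 3 distinct, len 3
[q, s, z] 3 distinct, len 3
[s, z, n] 3 distinct, len 3
[z, n, p] 3 distinct, len 3
[z, n, p, n] 3 distinct, len 4
[z, n, p, n, n] 3 distinct, len 5
[n, p, n, n, q] 3 distinct, len 5
[n, n, q, s] 3 distinct, len 4
[q, s, b] 3 distinct, len 3
[s, b, z] 3 distinct, len 3
[s, b, z, s] 3 distinct, len 4
[s, b, z, s, z] 3 distinct, len 5
[s, b, z, s, z, b] 3 distinct, len 6
[s, b, z, s, z, b, s] 3 distinct, len 7
[s, b, z, s, z, b, s, b] 3 distinct, len 8
[s, b, z, s, z, b, s, b, b] 3 distinct, len 9
[s, b, z, s, z, b, s, b, b, z] 3 distinct, len 10
[s, b, z, s, z, b, s, b, b, z, s] 3 distinct, len 11
Longest length with ≤3 distinct: 11.

11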